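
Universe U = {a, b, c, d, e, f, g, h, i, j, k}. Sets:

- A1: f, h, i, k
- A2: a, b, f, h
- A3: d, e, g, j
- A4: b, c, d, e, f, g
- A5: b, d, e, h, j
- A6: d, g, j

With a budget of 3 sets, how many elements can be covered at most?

Choosing A1, A2, A3 covers {a, b, d, e, f, g, h, i, j, k} — 10 elements.
No choice of 3 sets does better; here c is left uncovered.

10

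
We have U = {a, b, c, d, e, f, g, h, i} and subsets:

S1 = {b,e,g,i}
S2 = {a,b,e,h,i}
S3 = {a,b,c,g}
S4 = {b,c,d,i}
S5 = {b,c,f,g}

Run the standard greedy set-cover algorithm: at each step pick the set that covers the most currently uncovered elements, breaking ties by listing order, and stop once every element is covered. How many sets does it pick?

3

Pick 1: S2 covers 5 new elements (a, b, e, h, i).
Pick 2: S5 covers 3 new elements (c, f, g).
Pick 3: S4 covers 1 new elements (d).
Greedy uses 3 sets.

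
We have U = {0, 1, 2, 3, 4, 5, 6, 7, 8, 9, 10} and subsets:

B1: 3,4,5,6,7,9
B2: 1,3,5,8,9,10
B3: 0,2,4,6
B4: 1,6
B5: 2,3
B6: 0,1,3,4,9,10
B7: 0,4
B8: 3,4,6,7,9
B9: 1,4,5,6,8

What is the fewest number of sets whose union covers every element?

B1, B2, B3 together cover {0, 1, 2, 3, 4, 5, 6, 7, 8, 9, 10} — every element.
No 2 of the 9 sets cover everything (all 36 pairs fall short), so 3 is minimum.

3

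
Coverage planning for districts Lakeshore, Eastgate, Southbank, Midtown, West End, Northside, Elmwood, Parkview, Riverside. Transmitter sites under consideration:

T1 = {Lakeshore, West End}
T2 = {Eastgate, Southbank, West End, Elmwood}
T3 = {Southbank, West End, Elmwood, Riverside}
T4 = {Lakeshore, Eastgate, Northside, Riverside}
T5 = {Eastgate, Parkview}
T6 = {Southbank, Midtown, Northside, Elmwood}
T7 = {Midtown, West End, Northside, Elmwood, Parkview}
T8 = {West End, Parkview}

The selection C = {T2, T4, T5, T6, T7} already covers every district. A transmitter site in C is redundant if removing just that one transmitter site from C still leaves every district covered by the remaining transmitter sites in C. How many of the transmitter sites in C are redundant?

4

Drop T2: the rest still cover every district — redundant.
Drop T4: Lakeshore, Riverside uncovered — not redundant.
Drop T5: the rest still cover every district — redundant.
Drop T6: the rest still cover every district — redundant.
Drop T7: the rest still cover every district — redundant.
4 redundant: T2, T5, T6, T7.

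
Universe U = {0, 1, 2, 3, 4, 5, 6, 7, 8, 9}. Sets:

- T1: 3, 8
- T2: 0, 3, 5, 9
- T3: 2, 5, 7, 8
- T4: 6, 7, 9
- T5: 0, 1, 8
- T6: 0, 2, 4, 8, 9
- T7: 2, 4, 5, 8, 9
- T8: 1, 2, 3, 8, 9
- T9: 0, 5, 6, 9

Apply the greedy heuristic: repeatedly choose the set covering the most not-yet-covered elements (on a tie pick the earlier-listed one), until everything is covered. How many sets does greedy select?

4

Pick 1: T6 covers 5 new elements (0, 2, 4, 8, 9).
Pick 2: T2 covers 2 new elements (3, 5).
Pick 3: T4 covers 2 new elements (6, 7).
Pick 4: T5 covers 1 new elements (1).
Greedy uses 4 sets.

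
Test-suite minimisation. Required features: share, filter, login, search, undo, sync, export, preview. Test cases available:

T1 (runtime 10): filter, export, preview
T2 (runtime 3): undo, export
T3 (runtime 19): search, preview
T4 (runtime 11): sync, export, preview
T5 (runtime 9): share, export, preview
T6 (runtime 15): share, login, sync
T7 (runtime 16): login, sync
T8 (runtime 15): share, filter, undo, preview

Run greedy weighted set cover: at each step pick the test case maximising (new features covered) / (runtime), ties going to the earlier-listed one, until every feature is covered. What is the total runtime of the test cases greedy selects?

Pick 1: T2 adds 2 new (undo, export) at runtime 3 (ratio 2/3).
Pick 2: T5 adds 2 new (share, preview) at runtime 9 (ratio 2/9).
Pick 3: T6 adds 2 new (login, sync) at runtime 15 (ratio 2/15).
Pick 4: T1 adds 1 new (filter) at runtime 10 (ratio 1/10).
Pick 5: T3 adds 1 new (search) at runtime 19 (ratio 1/19).
Greedy total runtime: 3 + 9 + 15 + 10 + 19 = 56. (The true optimum is 47, so greedy overshoots here.)

56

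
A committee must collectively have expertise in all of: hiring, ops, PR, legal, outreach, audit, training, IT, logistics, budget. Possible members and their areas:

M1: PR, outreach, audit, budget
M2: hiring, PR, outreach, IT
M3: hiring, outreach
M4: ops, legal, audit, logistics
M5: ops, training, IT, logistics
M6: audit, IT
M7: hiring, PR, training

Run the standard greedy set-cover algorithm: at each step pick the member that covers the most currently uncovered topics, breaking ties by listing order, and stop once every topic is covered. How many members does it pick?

4

Pick 1: M1 covers 4 new topics (PR, outreach, audit, budget).
Pick 2: M5 covers 4 new topics (ops, training, IT, logistics).
Pick 3: M2 covers 1 new topics (hiring).
Pick 4: M4 covers 1 new topics (legal).
Greedy uses 4 members.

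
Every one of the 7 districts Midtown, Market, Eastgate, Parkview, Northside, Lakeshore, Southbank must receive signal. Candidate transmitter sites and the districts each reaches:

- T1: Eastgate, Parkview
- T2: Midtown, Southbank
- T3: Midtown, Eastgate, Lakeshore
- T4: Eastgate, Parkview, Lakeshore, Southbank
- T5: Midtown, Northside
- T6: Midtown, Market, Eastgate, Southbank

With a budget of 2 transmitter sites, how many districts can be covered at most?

Choosing T4, T5 covers {Midtown, Eastgate, Parkview, Northside, Lakeshore, Southbank} — 6 districts.
No choice of 2 transmitter sites does better; here Market is left uncovered.

6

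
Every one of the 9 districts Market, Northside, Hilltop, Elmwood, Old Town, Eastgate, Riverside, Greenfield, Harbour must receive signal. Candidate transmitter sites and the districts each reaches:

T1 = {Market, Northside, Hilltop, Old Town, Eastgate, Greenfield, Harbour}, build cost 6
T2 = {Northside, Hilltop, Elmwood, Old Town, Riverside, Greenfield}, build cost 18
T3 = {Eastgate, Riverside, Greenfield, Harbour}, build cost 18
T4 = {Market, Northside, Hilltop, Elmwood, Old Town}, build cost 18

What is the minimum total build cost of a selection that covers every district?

T1, T2 cover every district at build cost 6 + 18 = 24.
Any cover uses at least 2 transmitter sites; among all covering selections none totals below 24.

24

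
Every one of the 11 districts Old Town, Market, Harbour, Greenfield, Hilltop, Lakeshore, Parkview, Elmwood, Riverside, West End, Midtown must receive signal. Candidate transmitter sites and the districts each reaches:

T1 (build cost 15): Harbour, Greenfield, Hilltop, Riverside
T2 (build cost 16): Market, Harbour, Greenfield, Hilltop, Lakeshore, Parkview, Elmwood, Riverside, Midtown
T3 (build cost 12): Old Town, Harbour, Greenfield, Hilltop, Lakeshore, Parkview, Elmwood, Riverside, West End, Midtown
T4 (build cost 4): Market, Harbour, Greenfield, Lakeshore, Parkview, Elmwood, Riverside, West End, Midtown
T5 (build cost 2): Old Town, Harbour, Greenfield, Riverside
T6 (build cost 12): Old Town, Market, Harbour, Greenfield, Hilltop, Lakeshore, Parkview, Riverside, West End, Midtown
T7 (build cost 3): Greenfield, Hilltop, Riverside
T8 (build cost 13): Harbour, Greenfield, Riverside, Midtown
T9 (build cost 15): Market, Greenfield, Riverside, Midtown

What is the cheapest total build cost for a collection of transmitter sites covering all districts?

9

T4, T5, T7 cover every district at build cost 4 + 2 + 3 = 9.
Any cover uses at least 2 transmitter sites; among all covering selections none totals below 9.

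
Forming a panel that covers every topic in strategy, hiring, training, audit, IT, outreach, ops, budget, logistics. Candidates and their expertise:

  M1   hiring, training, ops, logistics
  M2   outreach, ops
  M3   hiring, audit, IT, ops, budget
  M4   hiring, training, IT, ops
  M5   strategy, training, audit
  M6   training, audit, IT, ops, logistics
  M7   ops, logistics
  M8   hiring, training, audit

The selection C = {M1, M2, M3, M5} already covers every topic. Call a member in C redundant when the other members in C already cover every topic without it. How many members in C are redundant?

Drop M1: logistics uncovered — not redundant.
Drop M2: outreach uncovered — not redundant.
Drop M3: IT, budget uncovered — not redundant.
Drop M5: strategy uncovered — not redundant.
None of the members in C is redundant.

0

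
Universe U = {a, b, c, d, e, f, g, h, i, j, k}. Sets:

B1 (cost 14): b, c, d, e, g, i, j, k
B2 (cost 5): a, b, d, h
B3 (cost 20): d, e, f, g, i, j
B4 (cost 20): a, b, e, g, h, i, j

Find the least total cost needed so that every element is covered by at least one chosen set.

39

B1, B2, B3 cover every element at cost 14 + 5 + 20 = 39.
Any cover uses at least 3 sets; among all covering selections none totals below 39.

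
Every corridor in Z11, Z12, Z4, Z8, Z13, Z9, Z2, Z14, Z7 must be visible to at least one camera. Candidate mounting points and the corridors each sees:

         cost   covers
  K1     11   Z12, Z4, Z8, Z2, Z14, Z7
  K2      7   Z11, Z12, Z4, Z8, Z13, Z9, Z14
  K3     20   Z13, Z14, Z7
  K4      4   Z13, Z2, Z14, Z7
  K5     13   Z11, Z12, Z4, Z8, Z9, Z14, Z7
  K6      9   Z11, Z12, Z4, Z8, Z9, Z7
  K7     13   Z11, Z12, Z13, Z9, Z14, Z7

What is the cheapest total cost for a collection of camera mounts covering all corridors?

11

K2, K4 cover every corridor at cost 7 + 4 = 11.
Any cover uses at least 2 camera mounts; among all covering selections none totals below 11.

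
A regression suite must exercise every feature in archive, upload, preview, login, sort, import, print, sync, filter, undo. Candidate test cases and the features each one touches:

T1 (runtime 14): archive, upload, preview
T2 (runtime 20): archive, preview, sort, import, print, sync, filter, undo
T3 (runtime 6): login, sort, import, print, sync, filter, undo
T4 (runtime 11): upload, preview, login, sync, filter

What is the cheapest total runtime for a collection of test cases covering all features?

T1, T3 cover every feature at runtime 14 + 6 = 20.
Any cover uses at least 2 test cases; among all covering selections none totals below 20.

20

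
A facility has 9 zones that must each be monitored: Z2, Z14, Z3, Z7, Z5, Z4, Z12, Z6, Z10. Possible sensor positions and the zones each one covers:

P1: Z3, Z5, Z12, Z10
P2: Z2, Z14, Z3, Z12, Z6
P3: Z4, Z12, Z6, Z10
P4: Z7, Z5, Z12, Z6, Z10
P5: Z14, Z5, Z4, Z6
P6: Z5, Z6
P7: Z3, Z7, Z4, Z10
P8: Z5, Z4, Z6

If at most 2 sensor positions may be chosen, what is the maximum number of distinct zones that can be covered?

8

Choosing P2, P4 covers {Z2, Z14, Z3, Z7, Z5, Z12, Z6, Z10} — 8 zones.
No choice of 2 sensor positions does better; here Z4 is left uncovered.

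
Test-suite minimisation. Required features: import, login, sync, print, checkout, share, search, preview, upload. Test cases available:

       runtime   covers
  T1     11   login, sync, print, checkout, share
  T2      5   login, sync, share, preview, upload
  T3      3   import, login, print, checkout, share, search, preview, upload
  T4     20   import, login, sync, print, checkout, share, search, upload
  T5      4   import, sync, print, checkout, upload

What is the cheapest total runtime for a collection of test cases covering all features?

T3, T5 cover every feature at runtime 3 + 4 = 7.
Any cover uses at least 2 test cases; among all covering selections none totals below 7.

7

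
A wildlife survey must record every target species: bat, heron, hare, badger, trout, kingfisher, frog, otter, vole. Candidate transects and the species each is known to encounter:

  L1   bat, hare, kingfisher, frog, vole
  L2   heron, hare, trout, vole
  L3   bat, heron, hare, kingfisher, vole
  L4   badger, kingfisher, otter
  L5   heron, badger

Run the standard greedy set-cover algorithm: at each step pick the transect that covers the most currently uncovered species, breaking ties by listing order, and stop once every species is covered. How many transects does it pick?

Pick 1: L1 covers 5 new species (bat, hare, kingfisher, frog, vole).
Pick 2: L2 covers 2 new species (heron, trout).
Pick 3: L4 covers 2 new species (badger, otter).
Greedy uses 3 transects.

3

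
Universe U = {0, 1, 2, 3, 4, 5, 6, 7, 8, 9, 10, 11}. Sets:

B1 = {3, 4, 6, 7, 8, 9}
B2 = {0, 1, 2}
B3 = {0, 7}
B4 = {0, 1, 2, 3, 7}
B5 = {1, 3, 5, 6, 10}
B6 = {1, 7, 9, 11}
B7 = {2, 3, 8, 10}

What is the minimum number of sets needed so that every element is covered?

B1, B2, B5, B6 together cover {0, 1, 2, 3, 4, 5, 6, 7, 8, 9, 10, 11} — every element.
No 3 of the 7 sets cover everything (all 35 triples fall short), so 4 is minimum.

4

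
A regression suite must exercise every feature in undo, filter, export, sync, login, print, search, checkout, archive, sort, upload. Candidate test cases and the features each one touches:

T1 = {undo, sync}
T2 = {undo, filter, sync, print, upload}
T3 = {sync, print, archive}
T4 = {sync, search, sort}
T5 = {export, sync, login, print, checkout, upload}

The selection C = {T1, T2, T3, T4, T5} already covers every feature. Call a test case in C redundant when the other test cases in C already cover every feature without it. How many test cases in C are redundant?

1

Drop T1: the rest still cover every feature — redundant.
Drop T2: filter uncovered — not redundant.
Drop T3: archive uncovered — not redundant.
Drop T4: search, sort uncovered — not redundant.
Drop T5: export, login, checkout uncovered — not redundant.
1 redundant: T1.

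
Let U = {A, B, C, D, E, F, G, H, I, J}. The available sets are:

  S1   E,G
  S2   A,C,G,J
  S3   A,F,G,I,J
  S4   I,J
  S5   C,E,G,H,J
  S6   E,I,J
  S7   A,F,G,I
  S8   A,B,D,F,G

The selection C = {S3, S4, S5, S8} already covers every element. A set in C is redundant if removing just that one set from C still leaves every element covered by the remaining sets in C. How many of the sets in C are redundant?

Drop S3: the rest still cover every element — redundant.
Drop S4: the rest still cover every element — redundant.
Drop S5: C, E, H uncovered — not redundant.
Drop S8: B, D uncovered — not redundant.
2 redundant: S3, S4.

2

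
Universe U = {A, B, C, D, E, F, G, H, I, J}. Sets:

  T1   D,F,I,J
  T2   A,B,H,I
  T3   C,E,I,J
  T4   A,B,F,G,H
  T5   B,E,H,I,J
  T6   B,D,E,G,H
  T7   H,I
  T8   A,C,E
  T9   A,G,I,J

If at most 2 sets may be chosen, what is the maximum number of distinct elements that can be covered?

Choosing T3, T4 covers {A, B, C, E, F, G, H, I, J} — 9 elements.
No choice of 2 sets does better; here D is left uncovered.

9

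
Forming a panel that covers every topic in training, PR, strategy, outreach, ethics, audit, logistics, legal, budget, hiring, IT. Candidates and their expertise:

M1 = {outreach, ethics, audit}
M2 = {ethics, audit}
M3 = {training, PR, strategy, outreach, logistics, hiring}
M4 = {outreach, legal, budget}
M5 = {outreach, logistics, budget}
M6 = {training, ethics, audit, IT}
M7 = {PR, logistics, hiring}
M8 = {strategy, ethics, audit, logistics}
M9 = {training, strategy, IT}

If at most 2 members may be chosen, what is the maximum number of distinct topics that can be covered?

Choosing M3, M6 covers {training, PR, strategy, outreach, ethics, audit, logistics, hiring, IT} — 9 topics.
No choice of 2 members does better; here legal, budget are left uncovered.

9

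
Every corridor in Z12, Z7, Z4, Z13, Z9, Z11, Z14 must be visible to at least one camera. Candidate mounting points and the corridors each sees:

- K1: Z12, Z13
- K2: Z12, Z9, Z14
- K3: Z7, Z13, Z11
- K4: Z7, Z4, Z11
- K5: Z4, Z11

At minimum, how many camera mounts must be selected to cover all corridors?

K1, K2, K4 together cover {Z12, Z7, Z4, Z13, Z9, Z11, Z14} — every corridor.
No 2 of the 5 camera mounts cover everything (all 10 pairs fall short), so 3 is minimum.

3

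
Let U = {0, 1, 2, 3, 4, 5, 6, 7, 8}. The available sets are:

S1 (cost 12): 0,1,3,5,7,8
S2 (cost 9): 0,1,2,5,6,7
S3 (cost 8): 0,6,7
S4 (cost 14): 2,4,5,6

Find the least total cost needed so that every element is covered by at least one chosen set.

26

S1, S4 cover every element at cost 12 + 14 = 26.
Any cover uses at least 2 sets; among all covering selections none totals below 26.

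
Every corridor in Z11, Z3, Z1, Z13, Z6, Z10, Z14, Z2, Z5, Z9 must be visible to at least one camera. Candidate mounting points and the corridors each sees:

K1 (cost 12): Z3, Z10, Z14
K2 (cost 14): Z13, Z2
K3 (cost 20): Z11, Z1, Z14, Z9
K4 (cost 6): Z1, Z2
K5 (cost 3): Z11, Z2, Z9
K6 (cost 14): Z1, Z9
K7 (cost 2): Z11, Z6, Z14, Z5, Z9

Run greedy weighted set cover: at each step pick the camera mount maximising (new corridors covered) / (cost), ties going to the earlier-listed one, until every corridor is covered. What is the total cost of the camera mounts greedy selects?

34

Pick 1: K7 adds 5 new (Z11, Z6, Z14, Z5, Z9) at cost 2 (ratio 5/2).
Pick 2: K4 adds 2 new (Z1, Z2) at cost 6 (ratio 2/6).
Pick 3: K1 adds 2 new (Z3, Z10) at cost 12 (ratio 2/12).
Pick 4: K2 adds 1 new (Z13) at cost 14 (ratio 1/14).
Greedy total cost: 2 + 6 + 12 + 14 = 34.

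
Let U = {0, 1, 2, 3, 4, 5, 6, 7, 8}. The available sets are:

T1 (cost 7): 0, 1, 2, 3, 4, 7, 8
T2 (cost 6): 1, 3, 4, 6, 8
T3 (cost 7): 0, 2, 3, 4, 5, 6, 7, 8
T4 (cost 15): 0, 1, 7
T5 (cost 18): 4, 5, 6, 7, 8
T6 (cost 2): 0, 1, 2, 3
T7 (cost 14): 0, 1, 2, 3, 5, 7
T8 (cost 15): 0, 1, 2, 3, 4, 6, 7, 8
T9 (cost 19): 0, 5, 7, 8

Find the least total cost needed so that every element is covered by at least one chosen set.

T3, T6 cover every element at cost 7 + 2 = 9.
Any cover uses at least 2 sets; among all covering selections none totals below 9.

9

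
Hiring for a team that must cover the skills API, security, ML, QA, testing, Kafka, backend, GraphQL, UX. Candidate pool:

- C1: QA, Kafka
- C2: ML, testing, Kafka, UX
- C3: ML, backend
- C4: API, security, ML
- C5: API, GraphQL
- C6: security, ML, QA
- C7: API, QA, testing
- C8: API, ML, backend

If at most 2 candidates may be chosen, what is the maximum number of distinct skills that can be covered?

6

Choosing C2, C4 covers {API, security, ML, testing, Kafka, UX} — 6 skills.
No choice of 2 candidates does better; here QA, backend, GraphQL are left uncovered.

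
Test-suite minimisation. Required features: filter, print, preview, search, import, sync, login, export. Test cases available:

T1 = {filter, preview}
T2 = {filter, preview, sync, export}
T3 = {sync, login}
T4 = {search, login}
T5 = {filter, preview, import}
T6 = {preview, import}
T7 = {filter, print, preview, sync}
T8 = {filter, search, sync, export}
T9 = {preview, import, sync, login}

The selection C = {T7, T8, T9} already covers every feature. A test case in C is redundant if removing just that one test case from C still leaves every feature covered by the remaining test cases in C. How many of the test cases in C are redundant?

Drop T7: print uncovered — not redundant.
Drop T8: search, export uncovered — not redundant.
Drop T9: import, login uncovered — not redundant.
None of the test cases in C is redundant.

0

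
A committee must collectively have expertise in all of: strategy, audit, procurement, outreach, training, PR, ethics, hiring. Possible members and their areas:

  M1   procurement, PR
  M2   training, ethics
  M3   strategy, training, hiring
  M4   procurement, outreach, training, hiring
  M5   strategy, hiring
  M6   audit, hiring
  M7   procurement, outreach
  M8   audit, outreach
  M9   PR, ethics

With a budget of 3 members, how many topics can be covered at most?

7

Choosing M1, M3, M8 covers {strategy, audit, procurement, outreach, training, PR, hiring} — 7 topics.
No choice of 3 members does better; here ethics is left uncovered.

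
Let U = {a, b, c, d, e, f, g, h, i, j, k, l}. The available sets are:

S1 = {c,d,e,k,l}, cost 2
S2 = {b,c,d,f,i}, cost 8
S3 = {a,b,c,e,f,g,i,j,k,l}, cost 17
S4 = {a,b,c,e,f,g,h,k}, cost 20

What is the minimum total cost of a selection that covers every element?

39

S1, S3, S4 cover every element at cost 2 + 17 + 20 = 39.
Any cover uses at least 3 sets; among all covering selections none totals below 39.
Greedy by coverage-per-cost would pick S1, S2, S3, S4 for 47 — worse than the optimum 39.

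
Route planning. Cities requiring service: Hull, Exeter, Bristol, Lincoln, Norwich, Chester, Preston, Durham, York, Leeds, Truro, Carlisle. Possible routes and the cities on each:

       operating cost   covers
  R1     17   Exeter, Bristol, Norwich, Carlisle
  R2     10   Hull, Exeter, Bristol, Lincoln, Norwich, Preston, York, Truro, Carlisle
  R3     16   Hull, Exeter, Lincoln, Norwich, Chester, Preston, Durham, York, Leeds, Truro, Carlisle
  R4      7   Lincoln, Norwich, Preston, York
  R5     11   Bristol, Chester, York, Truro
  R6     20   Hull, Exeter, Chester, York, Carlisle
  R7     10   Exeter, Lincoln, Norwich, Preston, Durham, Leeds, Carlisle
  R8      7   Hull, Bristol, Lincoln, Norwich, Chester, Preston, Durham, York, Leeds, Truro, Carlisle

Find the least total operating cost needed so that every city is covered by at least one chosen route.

R2, R8 cover every city at operating cost 10 + 7 = 17.
Any cover uses at least 2 routes; among all covering selections none totals below 17.

17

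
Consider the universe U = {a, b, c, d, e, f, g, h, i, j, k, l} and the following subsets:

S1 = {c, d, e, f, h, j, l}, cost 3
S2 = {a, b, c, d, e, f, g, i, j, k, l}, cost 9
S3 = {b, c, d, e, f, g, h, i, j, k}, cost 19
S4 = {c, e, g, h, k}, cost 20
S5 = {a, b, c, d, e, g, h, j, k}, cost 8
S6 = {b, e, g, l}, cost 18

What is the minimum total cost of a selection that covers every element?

S1, S2 cover every element at cost 3 + 9 = 12.
Any cover uses at least 2 sets; among all covering selections none totals below 12.

12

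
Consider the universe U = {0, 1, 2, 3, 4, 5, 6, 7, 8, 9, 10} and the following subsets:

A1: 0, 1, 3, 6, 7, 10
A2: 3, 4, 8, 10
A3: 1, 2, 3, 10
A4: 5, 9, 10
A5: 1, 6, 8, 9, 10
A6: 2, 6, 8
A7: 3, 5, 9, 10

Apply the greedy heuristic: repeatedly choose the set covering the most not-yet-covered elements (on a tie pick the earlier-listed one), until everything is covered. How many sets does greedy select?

4

Pick 1: A1 covers 6 new elements (0, 1, 3, 6, 7, 10).
Pick 2: A2 covers 2 new elements (4, 8).
Pick 3: A4 covers 2 new elements (5, 9).
Pick 4: A3 covers 1 new elements (2).
Greedy uses 4 sets.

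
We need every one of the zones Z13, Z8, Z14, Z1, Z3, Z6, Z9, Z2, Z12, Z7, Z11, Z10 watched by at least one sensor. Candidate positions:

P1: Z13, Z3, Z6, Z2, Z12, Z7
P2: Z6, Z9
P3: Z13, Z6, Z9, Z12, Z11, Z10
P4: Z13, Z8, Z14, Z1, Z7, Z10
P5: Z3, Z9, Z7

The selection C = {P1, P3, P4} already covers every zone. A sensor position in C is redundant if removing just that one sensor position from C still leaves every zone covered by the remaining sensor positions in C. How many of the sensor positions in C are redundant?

Drop P1: Z3, Z2 uncovered — not redundant.
Drop P3: Z9, Z11 uncovered — not redundant.
Drop P4: Z8, Z14, Z1 uncovered — not redundant.
None of the sensor positions in C is redundant.

0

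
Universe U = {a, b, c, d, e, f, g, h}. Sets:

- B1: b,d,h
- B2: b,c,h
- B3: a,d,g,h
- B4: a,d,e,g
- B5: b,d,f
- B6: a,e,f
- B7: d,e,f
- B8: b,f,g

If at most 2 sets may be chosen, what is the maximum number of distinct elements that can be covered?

Choosing B2, B4 covers {a, b, c, d, e, g, h} — 7 elements.
No choice of 2 sets does better; here f is left uncovered.

7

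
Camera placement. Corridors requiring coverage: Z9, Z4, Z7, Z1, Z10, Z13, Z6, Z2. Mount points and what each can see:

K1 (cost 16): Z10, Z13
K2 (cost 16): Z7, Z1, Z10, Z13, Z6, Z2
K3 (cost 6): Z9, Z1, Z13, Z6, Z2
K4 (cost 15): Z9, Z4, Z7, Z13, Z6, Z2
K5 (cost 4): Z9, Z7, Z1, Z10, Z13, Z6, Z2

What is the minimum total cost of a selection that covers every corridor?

19

K4, K5 cover every corridor at cost 15 + 4 = 19.
Any cover uses at least 2 camera mounts; among all covering selections none totals below 19.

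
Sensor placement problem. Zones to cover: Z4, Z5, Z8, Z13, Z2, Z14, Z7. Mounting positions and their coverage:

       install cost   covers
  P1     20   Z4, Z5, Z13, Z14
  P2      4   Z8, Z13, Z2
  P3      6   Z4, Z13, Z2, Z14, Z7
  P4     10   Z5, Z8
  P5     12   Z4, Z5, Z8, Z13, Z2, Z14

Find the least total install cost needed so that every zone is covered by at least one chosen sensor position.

P3, P4 cover every zone at install cost 6 + 10 = 16.
Any cover uses at least 2 sensor positions; among all covering selections none totals below 16.
Greedy by coverage-per-install cost would pick P3, P2, P4 for 20 — worse than the optimum 16.

16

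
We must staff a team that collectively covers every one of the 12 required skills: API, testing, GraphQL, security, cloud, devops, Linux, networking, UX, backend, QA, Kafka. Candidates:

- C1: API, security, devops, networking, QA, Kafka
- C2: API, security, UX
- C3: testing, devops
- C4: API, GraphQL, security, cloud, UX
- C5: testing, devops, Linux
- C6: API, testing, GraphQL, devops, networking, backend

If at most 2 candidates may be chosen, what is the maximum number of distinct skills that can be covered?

Choosing C1, C4 covers {API, GraphQL, security, cloud, devops, networking, UX, QA, Kafka} — 9 skills.
No choice of 2 candidates does better; here testing, Linux, backend are left uncovered.

9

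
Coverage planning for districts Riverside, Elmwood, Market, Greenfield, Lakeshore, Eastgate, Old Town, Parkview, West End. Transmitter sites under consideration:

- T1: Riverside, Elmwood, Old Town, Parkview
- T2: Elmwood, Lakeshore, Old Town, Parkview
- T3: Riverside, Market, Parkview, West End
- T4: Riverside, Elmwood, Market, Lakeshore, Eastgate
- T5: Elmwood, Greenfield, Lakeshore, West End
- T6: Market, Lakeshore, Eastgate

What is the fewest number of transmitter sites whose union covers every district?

3

T1, T4, T5 together cover {Riverside, Elmwood, Market, Greenfield, Lakeshore, Eastgate, Old Town, Parkview, West End} — every district.
No 2 of the 6 transmitter sites cover everything (all 15 pairs fall short), so 3 is minimum.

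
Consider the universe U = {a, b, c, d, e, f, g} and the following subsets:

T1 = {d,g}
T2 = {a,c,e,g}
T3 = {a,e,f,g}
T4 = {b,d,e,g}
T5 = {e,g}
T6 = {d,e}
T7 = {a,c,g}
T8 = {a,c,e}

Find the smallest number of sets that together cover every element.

3

T2, T3, T4 together cover {a, b, c, d, e, f, g} — every element.
No 2 of the 8 sets cover everything (all 28 pairs fall short), so 3 is minimum.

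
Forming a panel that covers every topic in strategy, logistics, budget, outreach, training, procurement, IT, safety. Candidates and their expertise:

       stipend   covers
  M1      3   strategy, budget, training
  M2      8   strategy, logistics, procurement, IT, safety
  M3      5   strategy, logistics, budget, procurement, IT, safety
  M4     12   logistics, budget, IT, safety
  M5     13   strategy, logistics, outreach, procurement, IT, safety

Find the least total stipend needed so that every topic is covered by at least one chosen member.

16

M1, M5 cover every topic at stipend 3 + 13 = 16.
Any cover uses at least 2 members; among all covering selections none totals below 16.
Greedy by coverage-per-stipend would pick M3, M1, M5 for 21 — worse than the optimum 16.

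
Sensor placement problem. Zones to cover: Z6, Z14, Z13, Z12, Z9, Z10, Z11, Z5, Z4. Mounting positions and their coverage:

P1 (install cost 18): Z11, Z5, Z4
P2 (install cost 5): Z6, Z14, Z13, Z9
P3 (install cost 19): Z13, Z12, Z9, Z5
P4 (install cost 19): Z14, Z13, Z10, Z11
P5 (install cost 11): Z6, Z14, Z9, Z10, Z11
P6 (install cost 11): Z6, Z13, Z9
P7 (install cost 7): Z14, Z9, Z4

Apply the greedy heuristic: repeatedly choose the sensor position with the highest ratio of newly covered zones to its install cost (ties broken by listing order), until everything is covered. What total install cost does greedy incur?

Pick 1: P2 adds 4 new (Z6, Z14, Z13, Z9) at install cost 5 (ratio 4/5).
Pick 2: P5 adds 2 new (Z10, Z11) at install cost 11 (ratio 2/11).
Pick 3: P7 adds 1 new (Z4) at install cost 7 (ratio 1/7).
Pick 4: P3 adds 2 new (Z12, Z5) at install cost 19 (ratio 2/19).
Greedy total install cost: 5 + 11 + 7 + 19 = 42. (The true optimum is 37, so greedy overshoots here.)

42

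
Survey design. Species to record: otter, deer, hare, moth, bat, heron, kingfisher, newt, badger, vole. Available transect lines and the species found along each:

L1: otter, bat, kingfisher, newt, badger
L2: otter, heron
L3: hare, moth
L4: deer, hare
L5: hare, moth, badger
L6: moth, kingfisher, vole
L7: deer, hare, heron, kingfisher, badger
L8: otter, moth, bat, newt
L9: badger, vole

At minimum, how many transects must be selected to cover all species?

3

L1, L6, L7 together cover {otter, deer, hare, moth, bat, heron, kingfisher, newt, badger, vole} — every species.
No 2 of the 9 transects cover everything (all 36 pairs fall short), so 3 is minimum.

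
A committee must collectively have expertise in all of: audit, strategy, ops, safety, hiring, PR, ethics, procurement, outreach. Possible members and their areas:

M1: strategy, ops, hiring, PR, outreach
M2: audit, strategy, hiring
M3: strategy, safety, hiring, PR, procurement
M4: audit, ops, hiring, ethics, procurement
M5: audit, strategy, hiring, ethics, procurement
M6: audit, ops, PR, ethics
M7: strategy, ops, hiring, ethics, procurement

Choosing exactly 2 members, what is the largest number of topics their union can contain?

Choosing M1, M4 covers {audit, strategy, ops, hiring, PR, ethics, procurement, outreach} — 8 topics.
No choice of 2 members does better; here safety is left uncovered.

8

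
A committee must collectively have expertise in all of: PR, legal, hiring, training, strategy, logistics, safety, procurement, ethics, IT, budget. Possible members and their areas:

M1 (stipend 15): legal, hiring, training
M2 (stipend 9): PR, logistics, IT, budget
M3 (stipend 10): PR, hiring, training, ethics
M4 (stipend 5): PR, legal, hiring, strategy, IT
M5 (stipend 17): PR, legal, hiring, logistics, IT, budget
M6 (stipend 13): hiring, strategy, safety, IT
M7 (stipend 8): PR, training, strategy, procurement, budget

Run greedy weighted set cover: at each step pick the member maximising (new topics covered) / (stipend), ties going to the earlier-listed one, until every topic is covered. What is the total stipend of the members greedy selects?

45

Pick 1: M4 adds 5 new (PR, legal, hiring, strategy, IT) at stipend 5 (ratio 5/5).
Pick 2: M7 adds 3 new (training, procurement, budget) at stipend 8 (ratio 3/8).
Pick 3: M2 adds 1 new (logistics) at stipend 9 (ratio 1/9).
Pick 4: M3 adds 1 new (ethics) at stipend 10 (ratio 1/10).
Pick 5: M6 adds 1 new (safety) at stipend 13 (ratio 1/13).
Greedy total stipend: 5 + 8 + 9 + 10 + 13 = 45.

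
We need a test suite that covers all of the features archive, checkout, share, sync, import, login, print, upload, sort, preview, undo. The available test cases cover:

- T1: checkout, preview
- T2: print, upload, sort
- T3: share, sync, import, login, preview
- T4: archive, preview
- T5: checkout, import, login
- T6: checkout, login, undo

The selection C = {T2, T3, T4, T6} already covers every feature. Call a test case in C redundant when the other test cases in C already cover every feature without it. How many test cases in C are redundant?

0

Drop T2: print, upload, sort uncovered — not redundant.
Drop T3: share, sync, import uncovered — not redundant.
Drop T4: archive uncovered — not redundant.
Drop T6: checkout, undo uncovered — not redundant.
None of the test cases in C is redundant.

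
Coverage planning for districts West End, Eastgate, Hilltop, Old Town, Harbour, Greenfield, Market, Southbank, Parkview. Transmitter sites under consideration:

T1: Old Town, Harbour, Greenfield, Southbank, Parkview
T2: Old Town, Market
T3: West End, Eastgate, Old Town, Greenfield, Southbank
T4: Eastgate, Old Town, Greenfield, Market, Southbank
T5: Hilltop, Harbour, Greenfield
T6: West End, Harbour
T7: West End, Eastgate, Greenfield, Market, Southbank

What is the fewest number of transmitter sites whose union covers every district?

T1, T5, T7 together cover {West End, Eastgate, Hilltop, Old Town, Harbour, Greenfield, Market, Southbank, Parkview} — every district.
No 2 of the 7 transmitter sites cover everything (all 21 pairs fall short), so 3 is minimum.

3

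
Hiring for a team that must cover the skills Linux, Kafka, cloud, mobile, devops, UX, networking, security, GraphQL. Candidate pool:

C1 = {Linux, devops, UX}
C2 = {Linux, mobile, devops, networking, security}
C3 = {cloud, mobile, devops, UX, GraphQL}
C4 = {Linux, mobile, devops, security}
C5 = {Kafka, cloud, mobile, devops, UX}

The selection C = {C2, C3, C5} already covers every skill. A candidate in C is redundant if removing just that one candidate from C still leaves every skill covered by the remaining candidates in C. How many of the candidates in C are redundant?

Drop C2: Linux, networking, security uncovered — not redundant.
Drop C3: GraphQL uncovered — not redundant.
Drop C5: Kafka uncovered — not redundant.
None of the candidates in C is redundant.

0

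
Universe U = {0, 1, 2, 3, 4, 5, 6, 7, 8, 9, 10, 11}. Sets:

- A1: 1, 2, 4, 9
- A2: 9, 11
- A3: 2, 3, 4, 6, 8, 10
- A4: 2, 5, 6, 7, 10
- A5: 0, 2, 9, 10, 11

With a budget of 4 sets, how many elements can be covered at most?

12

Choosing A1, A3, A4, A5 covers {0, 1, 2, 3, 4, 5, 6, 7, 8, 9, 10, 11} — 12 elements.
That is all 12 elements.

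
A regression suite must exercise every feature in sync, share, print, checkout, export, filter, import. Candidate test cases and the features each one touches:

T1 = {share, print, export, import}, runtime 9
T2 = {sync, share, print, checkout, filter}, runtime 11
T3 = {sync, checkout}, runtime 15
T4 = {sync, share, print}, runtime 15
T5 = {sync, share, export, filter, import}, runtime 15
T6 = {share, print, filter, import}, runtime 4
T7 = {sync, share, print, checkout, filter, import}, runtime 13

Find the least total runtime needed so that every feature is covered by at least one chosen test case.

T1, T2 cover every feature at runtime 9 + 11 = 20.
Any cover uses at least 2 test cases; among all covering selections none totals below 20.

20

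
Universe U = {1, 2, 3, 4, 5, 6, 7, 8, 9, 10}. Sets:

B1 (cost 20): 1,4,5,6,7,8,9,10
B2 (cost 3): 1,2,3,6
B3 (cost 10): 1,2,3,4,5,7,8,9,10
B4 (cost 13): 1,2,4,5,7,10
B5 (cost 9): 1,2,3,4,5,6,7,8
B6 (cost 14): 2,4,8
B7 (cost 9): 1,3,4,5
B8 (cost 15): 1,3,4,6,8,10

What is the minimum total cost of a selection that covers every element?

B2, B3 cover every element at cost 3 + 10 = 13.
Any cover uses at least 2 sets; among all covering selections none totals below 13.

13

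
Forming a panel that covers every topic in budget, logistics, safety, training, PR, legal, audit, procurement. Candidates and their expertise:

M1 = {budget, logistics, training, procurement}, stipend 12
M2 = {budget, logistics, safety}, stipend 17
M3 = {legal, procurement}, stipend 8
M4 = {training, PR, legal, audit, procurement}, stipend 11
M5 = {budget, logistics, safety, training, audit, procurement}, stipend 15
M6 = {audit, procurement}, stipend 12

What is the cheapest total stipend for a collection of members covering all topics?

26

M4, M5 cover every topic at stipend 11 + 15 = 26.
Any cover uses at least 2 members; among all covering selections none totals below 26.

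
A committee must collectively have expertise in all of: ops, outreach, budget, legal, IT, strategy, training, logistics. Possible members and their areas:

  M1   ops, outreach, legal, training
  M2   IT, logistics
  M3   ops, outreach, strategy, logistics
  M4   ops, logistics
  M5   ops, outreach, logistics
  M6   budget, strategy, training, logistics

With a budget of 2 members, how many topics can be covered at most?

Choosing M1, M6 covers {ops, outreach, budget, legal, strategy, training, logistics} — 7 topics.
No choice of 2 members does better; here IT is left uncovered.

7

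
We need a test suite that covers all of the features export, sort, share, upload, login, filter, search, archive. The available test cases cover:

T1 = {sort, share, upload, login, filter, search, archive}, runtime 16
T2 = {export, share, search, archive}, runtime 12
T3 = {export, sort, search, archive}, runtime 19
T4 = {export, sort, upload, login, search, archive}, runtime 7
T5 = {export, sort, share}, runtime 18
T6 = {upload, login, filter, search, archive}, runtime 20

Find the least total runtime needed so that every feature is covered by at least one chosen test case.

T1, T4 cover every feature at runtime 16 + 7 = 23.
Any cover uses at least 2 test cases; among all covering selections none totals below 23.

23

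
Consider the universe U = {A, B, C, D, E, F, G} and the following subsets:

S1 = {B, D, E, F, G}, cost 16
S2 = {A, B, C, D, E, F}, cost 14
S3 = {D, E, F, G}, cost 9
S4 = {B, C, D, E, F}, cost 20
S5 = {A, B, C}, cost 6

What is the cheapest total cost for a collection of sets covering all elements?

S3, S5 cover every element at cost 9 + 6 = 15.
Any cover uses at least 2 sets; among all covering selections none totals below 15.

15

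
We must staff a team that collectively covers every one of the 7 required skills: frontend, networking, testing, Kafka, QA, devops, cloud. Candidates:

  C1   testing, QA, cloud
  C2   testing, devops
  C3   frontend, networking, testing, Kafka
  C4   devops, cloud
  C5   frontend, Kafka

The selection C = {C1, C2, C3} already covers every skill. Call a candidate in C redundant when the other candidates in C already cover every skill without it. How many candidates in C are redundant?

Drop C1: QA, cloud uncovered — not redundant.
Drop C2: devops uncovered — not redundant.
Drop C3: frontend, networking, Kafka uncovered — not redundant.
None of the candidates in C is redundant.

0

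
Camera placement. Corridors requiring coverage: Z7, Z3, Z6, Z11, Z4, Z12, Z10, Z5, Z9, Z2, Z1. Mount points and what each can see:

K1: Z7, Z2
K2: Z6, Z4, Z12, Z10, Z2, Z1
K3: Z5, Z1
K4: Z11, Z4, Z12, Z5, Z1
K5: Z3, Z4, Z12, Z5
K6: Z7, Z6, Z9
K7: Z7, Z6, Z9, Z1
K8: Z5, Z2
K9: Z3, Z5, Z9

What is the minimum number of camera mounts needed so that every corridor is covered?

K1, K2, K4, K9 together cover {Z7, Z3, Z6, Z11, Z4, Z12, Z10, Z5, Z9, Z2, Z1} — every corridor.
No 3 of the 9 camera mounts cover everything (all 84 triples fall short), so 4 is minimum.

4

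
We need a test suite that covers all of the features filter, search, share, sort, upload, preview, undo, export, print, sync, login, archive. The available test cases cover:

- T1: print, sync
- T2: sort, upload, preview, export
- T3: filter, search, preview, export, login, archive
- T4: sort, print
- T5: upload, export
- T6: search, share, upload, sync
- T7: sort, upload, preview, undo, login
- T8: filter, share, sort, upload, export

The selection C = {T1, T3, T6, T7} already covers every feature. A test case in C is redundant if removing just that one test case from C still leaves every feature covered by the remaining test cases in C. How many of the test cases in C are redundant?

Drop T1: print uncovered — not redundant.
Drop T3: filter, export, archive uncovered — not redundant.
Drop T6: share uncovered — not redundant.
Drop T7: sort, undo uncovered — not redundant.
None of the test cases in C is redundant.

0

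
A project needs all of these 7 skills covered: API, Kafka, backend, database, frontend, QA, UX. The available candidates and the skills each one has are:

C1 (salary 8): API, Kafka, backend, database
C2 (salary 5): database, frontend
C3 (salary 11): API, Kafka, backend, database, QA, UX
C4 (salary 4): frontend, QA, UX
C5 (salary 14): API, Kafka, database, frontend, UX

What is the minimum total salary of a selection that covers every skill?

12

C1, C4 cover every skill at salary 8 + 4 = 12.
Any cover uses at least 2 candidates; among all covering selections none totals below 12.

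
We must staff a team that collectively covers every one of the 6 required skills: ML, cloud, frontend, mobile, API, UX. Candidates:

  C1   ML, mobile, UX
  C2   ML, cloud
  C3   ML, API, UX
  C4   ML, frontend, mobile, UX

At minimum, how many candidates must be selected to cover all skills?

C2, C3, C4 together cover {ML, cloud, frontend, mobile, API, UX} — every skill.
No 2 of the 4 candidates cover everything (all 6 pairs fall short), so 3 is minimum.

3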